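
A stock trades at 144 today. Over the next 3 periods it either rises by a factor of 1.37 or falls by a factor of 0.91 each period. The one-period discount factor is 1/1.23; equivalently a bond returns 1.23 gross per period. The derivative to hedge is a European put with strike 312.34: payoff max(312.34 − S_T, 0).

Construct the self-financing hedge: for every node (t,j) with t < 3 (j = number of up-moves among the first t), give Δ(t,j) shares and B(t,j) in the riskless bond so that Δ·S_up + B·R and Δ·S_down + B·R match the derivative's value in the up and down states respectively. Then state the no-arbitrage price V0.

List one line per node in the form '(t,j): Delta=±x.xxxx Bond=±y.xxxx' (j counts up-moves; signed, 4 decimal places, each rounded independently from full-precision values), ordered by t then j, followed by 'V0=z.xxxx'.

Since d<R<u, set p* = (R−d)/(u−d) = 0.6957; price each node as the discounted p*-expectation of its children.
Payoff layer (t=3): V(3,0)=203.8258, V(3,1)=148.9724, V(3,2)=66.3910, V(3,3)=0.0000
(2,0): S=119.2464. Δ = (V_up−V_dn)/(S_up−S_dn) = (148.9724−203.8258)/(163.3676−108.5142) = -1.0000. V = [p*·148.9724 + (1−p*)·203.8258]/1.23 = 134.6886. B = V − Δ·S = 253.9350.
(2,1): S=179.5248. Δ = (V_up−V_dn)/(S_up−S_dn) = (66.3910−148.9724)/(245.9490−163.3676) = -1.0000. V = [p*·66.3910 + (1−p*)·148.9724]/1.23 = 74.4102. B = V − Δ·S = 253.9350.
(2,2): S=270.2736. Δ = (V_up−V_dn)/(S_up−S_dn) = (0.0000−66.3910)/(370.2748−245.9490) = -0.5340. V = [p*·0.0000 + (1−p*)·66.3910]/1.23 = 16.4276. B = V − Δ·S = 160.7559.
(1,0): S=131.0400. Δ = (V_up−V_dn)/(S_up−S_dn) = (74.4102−134.6886)/(179.5248−119.2464) = -1.0000. V = [p*·74.4102 + (1−p*)·134.6886]/1.23 = 75.4112. B = V − Δ·S = 206.4512.
(1,1): S=197.2800. Δ = (V_up−V_dn)/(S_up−S_dn) = (16.4276−74.4102)/(270.2736−179.5248) = -0.6389. V = [p*·16.4276 + (1−p*)·74.4102]/1.23 = 27.7028. B = V − Δ·S = 153.7518.
(0,0): S=144.0000. Δ = (V_up−V_dn)/(S_up−S_dn) = (27.7028−75.4112)/(197.2800−131.0400) = -0.7202. V = [p*·27.7028 + (1−p*)·75.4112]/1.23 = 34.3274. B = V − Δ·S = 138.0413.
Self-financing check: at every node Δ·S+B equals the discounted successor values.

(0,0): Delta=-0.7202 Bond=138.0413
(1,0): Delta=-1.0000 Bond=206.4512
(1,1): Delta=-0.6389 Bond=153.7518
(2,0): Delta=-1.0000 Bond=253.9350
(2,1): Delta=-1.0000 Bond=253.9350
(2,2): Delta=-0.5340 Bond=160.7559
V0=34.3274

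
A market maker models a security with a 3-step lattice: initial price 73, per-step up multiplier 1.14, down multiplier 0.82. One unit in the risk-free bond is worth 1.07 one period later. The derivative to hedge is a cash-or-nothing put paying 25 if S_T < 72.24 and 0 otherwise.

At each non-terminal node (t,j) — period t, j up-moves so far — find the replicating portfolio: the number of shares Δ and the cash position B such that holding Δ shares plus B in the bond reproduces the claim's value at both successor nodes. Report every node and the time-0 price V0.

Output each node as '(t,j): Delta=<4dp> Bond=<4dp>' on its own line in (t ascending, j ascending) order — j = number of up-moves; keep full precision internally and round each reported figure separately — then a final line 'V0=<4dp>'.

(0,0): Delta=-0.3195 Bond=25.8257
(1,0): Delta=-0.9529 Bond=65.5506
(1,1): Delta=-0.1919 Bond=17.0167
(2,0): Delta=0.0000 Bond=23.3645
(2,1): Delta=-1.1448 Bond=83.2360
(2,2): Delta=0.0000 Bond=0.0000
V0=2.5024

Under the risk-neutral measure, an up-move has probability p* = (R−d)/(u−d) = 0.7813 and values discount at R = 1.07.
At expiry t=3: V(3,0)=25.0000, V(3,1)=25.0000, V(3,2)=0.0000, V(3,3)=0.0000
Node (2,0) S=49.0852: V=(p*·25.0000+(1−p*)·25.0000)/1.07=23.3645; Δ=(25.0000−25.0000)/(55.9571−40.2499)=0.0000; B=V−Δ·S=23.3645
Node (2,1) S=68.2404: V=(p*·0.0000+(1−p*)·25.0000)/1.07=5.1110; Δ=(0.0000−25.0000)/(77.7941−55.9571)=-1.1448; B=V−Δ·S=83.2360
Node (2,2) S=94.8708: V=(p*·0.0000+(1−p*)·0.0000)/1.07=0.0000; Δ=(0.0000−0.0000)/(108.1527−77.7941)=0.0000; B=V−Δ·S=0.0000
Node (1,0) S=59.8600: V=(p*·5.1110+(1−p*)·23.3645)/1.07=8.5084; Δ=(5.1110−23.3645)/(68.2404−49.0852)=-0.9529; B=V−Δ·S=65.5506
Node (1,1) S=83.2200: V=(p*·0.0000+(1−p*)·5.1110)/1.07=1.0449; Δ=(0.0000−5.1110)/(94.8708−68.2404)=-0.1919; B=V−Δ·S=17.0167
Node (0,0) S=73.0000: V=(p*·1.0449+(1−p*)·8.5084)/1.07=2.5024; Δ=(1.0449−8.5084)/(83.2200−59.8600)=-0.3195; B=V−Δ·S=25.8257
Check: Δ(0,0)·S0 + B(0,0) = 2.5024 = V0.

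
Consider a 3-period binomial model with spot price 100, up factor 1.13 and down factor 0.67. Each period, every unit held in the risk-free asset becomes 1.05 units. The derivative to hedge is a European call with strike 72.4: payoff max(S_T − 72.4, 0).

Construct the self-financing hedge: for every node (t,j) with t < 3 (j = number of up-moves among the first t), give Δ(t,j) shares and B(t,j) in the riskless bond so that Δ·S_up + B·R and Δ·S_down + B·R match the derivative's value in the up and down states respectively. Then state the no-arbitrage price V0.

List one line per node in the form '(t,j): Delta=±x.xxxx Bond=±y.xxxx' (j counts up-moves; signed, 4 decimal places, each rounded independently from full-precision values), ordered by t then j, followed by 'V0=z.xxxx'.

Risk-neutral probability p* = (R−d)/(u−d) = (1.05−0.67)/(1.13−0.67) = 0.8261.
Payoff layer (t=3): V(3,0)=0.0000, V(3,1)=0.0000, V(3,2)=13.1523, V(3,3)=71.8897
  t=2,j=0: stock 44.8900 → up 50.7257 (V=0.0000), down 30.0763 (V=0.0000). Price 0.0000; hedge Δ=0.0000, bond B=0.0000.
  t=2,j=1: stock 75.7100 → up 85.5523 (V=13.1523), down 50.7257 (V=0.0000). Price 10.3476; hedge Δ=0.3777, bond B=-18.2444.
  t=2,j=2: stock 127.6900 → up 144.2897 (V=71.8897), down 85.5523 (V=13.1523). Price 58.7376; hedge Δ=1.0000, bond B=-68.9524.
  t=1,j=0: stock 67.0000 → up 75.7100 (V=10.3476), down 44.8900 (V=0.0000). Price 8.1409; hedge Δ=0.3357, bond B=-14.3538.
  t=1,j=1: stock 113.0000 → up 127.6900 (V=58.7376), down 75.7100 (V=10.3476). Price 47.9257; hedge Δ=0.9309, bond B=-57.2701.
  t=0,j=0: stock 100.0000 → up 113.0000 (V=47.9257), down 67.0000 (V=8.1409). Price 39.0539; hedge Δ=0.8649, bond B=-47.4347.
The time-0 hedge costs 39.0539, which is the no-arbitrage price.

(0,0): Delta=0.8649 Bond=-47.4347
(1,0): Delta=0.3357 Bond=-14.3538
(1,1): Delta=0.9309 Bond=-57.2701
(2,0): Delta=0.0000 Bond=0.0000
(2,1): Delta=0.3777 Bond=-18.2444
(2,2): Delta=1.0000 Bond=-68.9524
V0=39.0539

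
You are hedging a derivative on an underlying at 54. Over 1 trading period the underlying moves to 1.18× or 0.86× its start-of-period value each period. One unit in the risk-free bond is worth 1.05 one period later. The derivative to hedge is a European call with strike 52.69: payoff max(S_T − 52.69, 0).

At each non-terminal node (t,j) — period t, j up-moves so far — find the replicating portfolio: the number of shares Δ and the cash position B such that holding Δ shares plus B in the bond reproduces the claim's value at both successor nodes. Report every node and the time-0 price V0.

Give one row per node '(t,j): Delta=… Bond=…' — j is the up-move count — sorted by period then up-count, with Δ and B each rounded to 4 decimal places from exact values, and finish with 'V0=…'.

(0,0): Delta=0.6383 Bond=-28.2315
V0=6.2372

The replicating-portfolio and risk-neutral prices coincide; use p* = (1.05−0.86)/(1.18−0.86) = 0.5938 for the latter.
At expiry t=1: V(1,0)=0.0000, V(1,1)=11.0300
  t=0,j=0: stock 54.0000 → up 63.7200 (V=11.0300), down 46.4400 (V=0.0000). Price 6.2372; hedge Δ=0.6383, bond B=-28.2315.
Self-financing check: at every node Δ·S+B equals the discounted successor values.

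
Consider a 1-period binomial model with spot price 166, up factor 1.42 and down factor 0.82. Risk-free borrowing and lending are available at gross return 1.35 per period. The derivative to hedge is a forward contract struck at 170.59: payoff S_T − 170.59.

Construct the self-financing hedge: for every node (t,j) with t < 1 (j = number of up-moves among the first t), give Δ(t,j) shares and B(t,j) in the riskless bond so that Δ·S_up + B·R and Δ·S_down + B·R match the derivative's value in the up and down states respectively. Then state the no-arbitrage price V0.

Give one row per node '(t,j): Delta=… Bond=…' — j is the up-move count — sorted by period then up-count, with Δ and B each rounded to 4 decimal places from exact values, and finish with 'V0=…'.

Since d<R<u, set p* = (R−d)/(u−d) = 0.8833; price each node as the discounted p*-expectation of its children.
Payoff layer (t=1): V(1,0)=-34.4700, V(1,1)=65.1300
  t=0,j=0: stock 166.0000 → up 235.7200 (V=65.1300), down 136.1200 (V=-34.4700). Price 39.6370; hedge Δ=1.0000, bond B=-126.3630.
Self-financing check: at every node Δ·S+B equals the discounted successor values.

(0,0): Delta=1.0000 Bond=-126.3630
V0=39.6370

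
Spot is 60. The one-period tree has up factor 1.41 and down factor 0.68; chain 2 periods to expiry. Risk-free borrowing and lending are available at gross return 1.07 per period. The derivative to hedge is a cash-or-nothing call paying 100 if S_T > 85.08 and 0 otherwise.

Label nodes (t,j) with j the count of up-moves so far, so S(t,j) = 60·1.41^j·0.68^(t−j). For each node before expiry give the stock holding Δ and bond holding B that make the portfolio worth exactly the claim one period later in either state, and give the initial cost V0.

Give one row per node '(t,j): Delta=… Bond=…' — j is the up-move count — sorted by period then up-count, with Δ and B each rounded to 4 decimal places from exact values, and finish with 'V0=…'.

No-arbitrage ⇒ martingale measure with p* = (R−d)/(u−d) = 0.5342.
Terminal payoffs: V(2,0)=0.0000, V(2,1)=0.0000, V(2,2)=100.0000
  t=1,j=0: stock 40.8000 → up 57.5280 (V=0.0000), down 27.7440 (V=0.0000). Price 0.0000; hedge Δ=0.0000, bond B=0.0000.
  t=1,j=1: stock 84.6000 → up 119.2860 (V=100.0000), down 57.5280 (V=0.0000). Price 49.9296; hedge Δ=1.6192, bond B=-87.0567.
  t=0,j=0: stock 60.0000 → up 84.6000 (V=49.9296), down 40.8000 (V=0.0000). Price 24.9296; hedge Δ=1.1399, bond B=-43.4671.
Root portfolio cost Δ·60+B reproduces V0=24.9296.

(0,0): Delta=1.1399 Bond=-43.4671
(1,0): Delta=0.0000 Bond=0.0000
(1,1): Delta=1.6192 Bond=-87.0567
V0=24.9296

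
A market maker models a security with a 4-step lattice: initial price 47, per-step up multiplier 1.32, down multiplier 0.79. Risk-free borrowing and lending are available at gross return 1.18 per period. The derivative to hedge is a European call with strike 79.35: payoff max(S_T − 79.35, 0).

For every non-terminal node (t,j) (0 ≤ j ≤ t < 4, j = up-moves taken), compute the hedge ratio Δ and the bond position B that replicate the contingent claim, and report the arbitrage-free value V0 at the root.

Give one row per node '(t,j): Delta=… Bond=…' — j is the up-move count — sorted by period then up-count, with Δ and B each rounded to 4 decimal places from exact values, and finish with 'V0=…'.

(0,0): Delta=0.6212 Bond=-18.3025
(1,0): Delta=0.1195 Bond=-2.9709
(1,1): Delta=0.7289 Bond=-28.2833
(2,0): Delta=0.0000 Bond=0.0000
(2,1): Delta=0.1452 Bond=-4.7640
(2,2): Delta=0.8543 Bond=-43.6447
(3,0): Delta=0.0000 Bond=0.0000
(3,1): Delta=0.0000 Bond=0.0000
(3,2): Delta=0.1764 Bond=-7.6395
(3,3): Delta=1.0000 Bond=-67.2458
V0=10.8919

Risk-neutral probability p* = (R−d)/(u−d) = (1.18−0.79)/(1.32−0.79) = 0.7358.
At expiry t=4: V(4,0)=0.0000, V(4,1)=0.0000, V(4,2)=0.0000, V(4,3)=6.0478, V(4,4)=63.3400
  t=3,j=0: stock 23.1728 → up 30.5881 (V=0.0000), down 18.3065 (V=0.0000). Price 0.0000; hedge Δ=0.0000, bond B=0.0000.
  t=3,j=1: stock 38.7192 → up 51.1093 (V=0.0000), down 30.5881 (V=0.0000). Price 0.0000; hedge Δ=0.0000, bond B=0.0000.
  t=3,j=2: stock 64.6953 → up 85.3978 (V=6.0478), down 51.1093 (V=0.0000). Price 3.7714; hedge Δ=0.1764, bond B=-7.6395.
  t=3,j=3: stock 108.0985 → up 142.6900 (V=63.3400), down 85.3978 (V=6.0478). Price 40.8527; hedge Δ=1.0000, bond B=-67.2458.
  t=2,j=0: stock 29.3327 → up 38.7192 (V=0.0000), down 23.1728 (V=0.0000). Price 0.0000; hedge Δ=0.0000, bond B=0.0000.
  t=2,j=1: stock 49.0116 → up 64.6953 (V=3.7714), down 38.7192 (V=0.0000). Price 2.3519; hedge Δ=0.1452, bond B=-4.7640.
  t=2,j=2: stock 81.8928 → up 108.0985 (V=40.8527), down 64.6953 (V=3.7714). Price 26.3201; hedge Δ=0.8543, bond B=-43.6447.
  t=1,j=0: stock 37.1300 → up 49.0116 (V=2.3519), down 29.3327 (V=0.0000). Price 1.4666; hedge Δ=0.1195, bond B=-2.9709.
  t=1,j=1: stock 62.0400 → up 81.8928 (V=26.3201), down 49.0116 (V=2.3519). Price 16.9397; hedge Δ=0.7289, bond B=-28.2833.
  t=0,j=0: stock 47.0000 → up 62.0400 (V=16.9397), down 37.1300 (V=1.4666). Price 10.8919; hedge Δ=0.6212, bond B=-18.3025.
Each (Δ,B) replicates both successor values, so the strategy is self-financing and V0 is arbitrage-free.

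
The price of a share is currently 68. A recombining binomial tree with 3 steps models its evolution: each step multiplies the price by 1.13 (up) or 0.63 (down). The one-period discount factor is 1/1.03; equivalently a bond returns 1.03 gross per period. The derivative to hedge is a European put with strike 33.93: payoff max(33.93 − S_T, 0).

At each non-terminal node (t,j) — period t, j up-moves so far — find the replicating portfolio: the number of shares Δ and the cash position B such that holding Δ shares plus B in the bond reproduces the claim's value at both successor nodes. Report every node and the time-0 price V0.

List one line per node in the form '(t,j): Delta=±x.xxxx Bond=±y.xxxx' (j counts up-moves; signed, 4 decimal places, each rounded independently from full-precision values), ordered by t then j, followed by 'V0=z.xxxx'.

The replicating-portfolio and risk-neutral prices coincide; use p* = (1.03−0.63)/(1.13−0.63) = 0.8000 for the latter.
Terminal values V(3,·): V(3,0)=16.9268, V(3,1)=3.4322, V(3,2)=0.0000, V(3,3)=0.0000
  t=2,j=0: stock 26.9892 → up 30.4978 (V=3.4322), down 17.0032 (V=16.9268). Price 5.9525; hedge Δ=-1.0000, bond B=32.9417.
  t=2,j=1: stock 48.4092 → up 54.7024 (V=0.0000), down 30.4978 (V=3.4322). Price 0.6664; hedge Δ=-0.1418, bond B=7.5309.
  t=2,j=2: stock 86.8292 → up 98.1170 (V=0.0000), down 54.7024 (V=0.0000). Price 0.0000; hedge Δ=0.0000, bond B=0.0000.
  t=1,j=0: stock 42.8400 → up 48.4092 (V=0.6664), down 26.9892 (V=5.9525). Price 1.6735; hedge Δ=-0.2468, bond B=12.2457.
  t=1,j=1: stock 76.8400 → up 86.8292 (V=0.0000), down 48.4092 (V=0.6664). Price 0.1294; hedge Δ=-0.0173, bond B=1.4623.
  t=0,j=0: stock 68.0000 → up 76.8400 (V=0.1294), down 42.8400 (V=1.6735). Price 0.4255; hedge Δ=-0.0454, bond B=3.5136.
Root portfolio cost Δ·68+B reproduces V0=0.4255.

(0,0): Delta=-0.0454 Bond=3.5136
(1,0): Delta=-0.2468 Bond=12.2457
(1,1): Delta=-0.0173 Bond=1.4623
(2,0): Delta=-1.0000 Bond=32.9417
(2,1): Delta=-0.1418 Bond=7.5309
(2,2): Delta=0.0000 Bond=0.0000
V0=0.4255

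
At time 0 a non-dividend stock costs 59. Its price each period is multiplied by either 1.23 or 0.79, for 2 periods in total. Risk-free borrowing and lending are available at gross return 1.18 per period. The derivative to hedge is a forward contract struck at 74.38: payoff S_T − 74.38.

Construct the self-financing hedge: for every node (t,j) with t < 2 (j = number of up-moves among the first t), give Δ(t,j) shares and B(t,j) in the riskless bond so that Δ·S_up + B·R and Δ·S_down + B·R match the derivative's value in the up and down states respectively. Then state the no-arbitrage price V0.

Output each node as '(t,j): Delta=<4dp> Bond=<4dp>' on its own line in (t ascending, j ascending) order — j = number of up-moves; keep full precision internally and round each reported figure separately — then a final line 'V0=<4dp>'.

(0,0): Delta=1.0000 Bond=-53.4186
(1,0): Delta=1.0000 Bond=-63.0339
(1,1): Delta=1.0000 Bond=-63.0339
V0=5.5814

Under the risk-neutral measure, an up-move has probability p* = (R−d)/(u−d) = 0.8864 and values discount at R = 1.18.
Terminal values V(2,·): V(2,0)=-37.5581, V(2,1)=-17.0497, V(2,2)=14.8811
  t=1,j=0: stock 46.6100 → up 57.3303 (V=-17.0497), down 36.8219 (V=-37.5581). Price -16.4239; hedge Δ=1.0000, bond B=-63.0339.
  t=1,j=1: stock 72.5700 → up 89.2611 (V=14.8811), down 57.3303 (V=-17.0497). Price 9.5361; hedge Δ=1.0000, bond B=-63.0339.
  t=0,j=0: stock 59.0000 → up 72.5700 (V=9.5361), down 46.6100 (V=-16.4239). Price 5.5814; hedge Δ=1.0000, bond B=-53.4186.
Self-financing check: at every node Δ·S+B equals the discounted successor values.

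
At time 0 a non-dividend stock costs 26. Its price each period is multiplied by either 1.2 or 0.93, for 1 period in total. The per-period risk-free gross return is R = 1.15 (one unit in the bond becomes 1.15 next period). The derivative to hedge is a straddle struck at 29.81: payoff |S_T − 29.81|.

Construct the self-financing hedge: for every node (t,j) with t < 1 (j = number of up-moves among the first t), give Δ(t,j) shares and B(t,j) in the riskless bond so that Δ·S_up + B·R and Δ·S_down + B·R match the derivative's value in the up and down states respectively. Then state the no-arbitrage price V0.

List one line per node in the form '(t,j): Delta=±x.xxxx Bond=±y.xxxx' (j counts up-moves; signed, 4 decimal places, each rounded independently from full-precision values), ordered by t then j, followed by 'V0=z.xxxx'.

(0,0): Delta=-0.6040 Bond=17.5952
V0=1.8915

Under the risk-neutral measure, an up-move has probability p* = (R−d)/(u−d) = 0.8148 and values discount at R = 1.15.
At expiry t=1: V(1,0)=5.6300, V(1,1)=1.3900
(0,0): S=26.0000. Δ = (V_up−V_dn)/(S_up−S_dn) = (1.3900−5.6300)/(31.2000−24.1800) = -0.6040. V = [p*·1.3900 + (1−p*)·5.6300]/1.15 = 1.8915. B = V − Δ·S = 17.5952.
Check: Δ(0,0)·S0 + B(0,0) = 1.8915 = V0.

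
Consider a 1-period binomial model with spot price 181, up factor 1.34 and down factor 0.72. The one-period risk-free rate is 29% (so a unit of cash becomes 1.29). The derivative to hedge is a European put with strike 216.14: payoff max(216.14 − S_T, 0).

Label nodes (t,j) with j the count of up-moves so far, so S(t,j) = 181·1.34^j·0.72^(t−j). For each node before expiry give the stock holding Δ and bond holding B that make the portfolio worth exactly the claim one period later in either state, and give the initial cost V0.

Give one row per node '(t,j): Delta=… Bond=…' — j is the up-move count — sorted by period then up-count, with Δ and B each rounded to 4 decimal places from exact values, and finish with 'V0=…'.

The replicating-portfolio and risk-neutral prices coincide; use p* = (1.29−0.72)/(1.34−0.72) = 0.9194 for the latter.
Terminal payoffs: V(1,0)=85.8200, V(1,1)=0.0000
Node (0,0) S=181.0000: V=(p*·0.0000+(1−p*)·85.8200)/1.29=5.3651; Δ=(0.0000−85.8200)/(242.5400−130.3200)=-0.7647; B=V−Δ·S=143.7844
Root portfolio cost Δ·181+B reproduces V0=5.3651.

(0,0): Delta=-0.7647 Bond=143.7844
V0=5.3651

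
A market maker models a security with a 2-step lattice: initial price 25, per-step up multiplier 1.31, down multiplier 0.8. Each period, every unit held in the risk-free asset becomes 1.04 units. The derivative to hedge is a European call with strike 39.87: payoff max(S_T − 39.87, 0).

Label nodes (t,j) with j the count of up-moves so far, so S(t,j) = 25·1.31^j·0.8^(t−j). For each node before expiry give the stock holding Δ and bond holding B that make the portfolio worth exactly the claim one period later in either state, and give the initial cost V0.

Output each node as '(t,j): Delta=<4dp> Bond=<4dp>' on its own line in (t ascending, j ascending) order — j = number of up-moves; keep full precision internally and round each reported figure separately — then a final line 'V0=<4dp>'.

(0,0): Delta=0.1076 Bond=-2.0696
(1,0): Delta=0.0000 Bond=0.0000
(1,1): Delta=0.1816 Bond=-4.5739
V0=0.6209

Under the risk-neutral measure, an up-move has probability p* = (R−d)/(u−d) = 0.4706 and values discount at R = 1.04.
Payoff layer (t=2): V(2,0)=0.0000, V(2,1)=0.0000, V(2,2)=3.0325
Node (1,0) S=20.0000: V=(p*·0.0000+(1−p*)·0.0000)/1.04=0.0000; Δ=(0.0000−0.0000)/(26.2000−16.0000)=0.0000; B=V−Δ·S=0.0000
Node (1,1) S=32.7500: V=(p*·3.0325+(1−p*)·0.0000)/1.04=1.3722; Δ=(3.0325−0.0000)/(42.9025−26.2000)=0.1816; B=V−Δ·S=-4.5739
Node (0,0) S=25.0000: V=(p*·1.3722+(1−p*)·0.0000)/1.04=0.6209; Δ=(1.3722−0.0000)/(32.7500−20.0000)=0.1076; B=V−Δ·S=-2.0696
Self-financing check: at every node Δ·S+B equals the discounted successor values.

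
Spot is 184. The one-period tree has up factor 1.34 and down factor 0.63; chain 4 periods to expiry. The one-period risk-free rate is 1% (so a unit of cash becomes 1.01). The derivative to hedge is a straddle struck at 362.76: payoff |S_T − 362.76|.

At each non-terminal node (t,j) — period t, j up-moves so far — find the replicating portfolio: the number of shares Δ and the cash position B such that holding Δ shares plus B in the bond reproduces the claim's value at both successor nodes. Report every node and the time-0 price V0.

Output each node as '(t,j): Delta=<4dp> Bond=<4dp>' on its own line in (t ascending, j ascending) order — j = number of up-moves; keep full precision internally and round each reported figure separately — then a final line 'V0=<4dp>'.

No-arbitrage ⇒ martingale measure with p* = (R−d)/(u−d) = 0.5352.
Payoff layer (t=4): V(4,0)=333.7746, V(4,1)=301.1084, V(4,2)=231.6281, V(4,3)=83.8444, V(4,4)=230.4890
Node (3,0) S=46.0086: V=(p*·301.1084+(1−p*)·333.7746)/1.01=313.1597; Δ=(301.1084−333.7746)/(61.6516−28.9854)=-1.0000; B=V−Δ·S=359.1683
Node (3,1) S=97.8597: V=(p*·231.6281+(1−p*)·301.1084)/1.01=261.3087; Δ=(231.6281−301.1084)/(131.1319−61.6516)=-1.0000; B=V−Δ·S=359.1683
Node (3,2) S=208.1460: V=(p*·83.8444+(1−p*)·231.6281)/1.01=151.0224; Δ=(83.8444−231.6281)/(278.9156−131.1319)=-1.0000; B=V−Δ·S=359.1683
Node (3,3) S=442.7231: V=(p*·230.4890+(1−p*)·83.8444)/1.01=160.7230; Δ=(230.4890−83.8444)/(593.2490−278.9156)=0.4665; B=V−Δ·S=-45.8186
Node (2,0) S=73.0296: V=(p*·261.3087+(1−p*)·313.1597)/1.01=282.5826; Δ=(261.3087−313.1597)/(97.8597−46.0086)=-1.0000; B=V−Δ·S=355.6122
Node (2,1) S=155.3328: V=(p*·151.0224+(1−p*)·261.3087)/1.01=200.2794; Δ=(151.0224−261.3087)/(208.1460−97.8597)=-1.0000; B=V−Δ·S=355.6122
Node (2,2) S=330.3904: V=(p*·160.7230+(1−p*)·151.0224)/1.01=154.6676; Δ=(160.7230−151.0224)/(442.7231−208.1460)=0.0414; B=V−Δ·S=141.0047
Node (1,0) S=115.9200: V=(p*·200.2794+(1−p*)·282.5826)/1.01=236.1713; Δ=(200.2794−282.5826)/(155.3328−73.0296)=-1.0000; B=V−Δ·S=352.0913
Node (1,1) S=246.5600: V=(p*·154.6676+(1−p*)·200.2794)/1.01=174.1262; Δ=(154.6676−200.2794)/(330.3904−155.3328)=-0.2606; B=V−Δ·S=238.3682
Node (0,0) S=184.0000: V=(p*·174.1262+(1−p*)·236.1713)/1.01=200.9545; Δ=(174.1262−236.1713)/(246.5600−115.9200)=-0.4749; B=V−Δ·S=288.3420
The time-0 hedge costs 200.9545, which is the no-arbitrage price.

(0,0): Delta=-0.4749 Bond=288.3420
(1,0): Delta=-1.0000 Bond=352.0913
(1,1): Delta=-0.2606 Bond=238.3682
(2,0): Delta=-1.0000 Bond=355.6122
(2,1): Delta=-1.0000 Bond=355.6122
(2,2): Delta=0.0414 Bond=141.0047
(3,0): Delta=-1.0000 Bond=359.1683
(3,1): Delta=-1.0000 Bond=359.1683
(3,2): Delta=-1.0000 Bond=359.1683
(3,3): Delta=0.4665 Bond=-45.8186
V0=200.9545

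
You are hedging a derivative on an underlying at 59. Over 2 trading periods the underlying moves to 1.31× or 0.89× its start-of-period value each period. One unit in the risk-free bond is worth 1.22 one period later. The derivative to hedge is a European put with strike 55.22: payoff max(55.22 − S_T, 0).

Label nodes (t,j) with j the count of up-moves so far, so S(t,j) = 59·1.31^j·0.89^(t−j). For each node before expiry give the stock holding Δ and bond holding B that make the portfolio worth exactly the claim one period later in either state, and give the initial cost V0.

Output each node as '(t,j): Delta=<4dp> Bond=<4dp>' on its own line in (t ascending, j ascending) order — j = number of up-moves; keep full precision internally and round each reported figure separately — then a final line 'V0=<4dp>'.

Since d<R<u, set p* = (R−d)/(u−d) = 0.7857; price each node as the discounted p*-expectation of its children.
Terminal values V(2,·): V(2,0)=8.4861, V(2,1)=0.0000, V(2,2)=0.0000
(1,0): S=52.5100. Δ = (V_up−V_dn)/(S_up−S_dn) = (0.0000−8.4861)/(68.7881−46.7339) = -0.3848. V = [p*·0.0000 + (1−p*)·8.4861]/1.22 = 1.4905. B = V − Δ·S = 21.6955.
(1,1): S=77.2900. Δ = (V_up−V_dn)/(S_up−S_dn) = (0.0000−0.0000)/(101.2499−68.7881) = 0.0000. V = [p*·0.0000 + (1−p*)·0.0000]/1.22 = 0.0000. B = V − Δ·S = 0.0000.
(0,0): S=59.0000. Δ = (V_up−V_dn)/(S_up−S_dn) = (0.0000−1.4905)/(77.2900−52.5100) = -0.0602. V = [p*·0.0000 + (1−p*)·1.4905]/1.22 = 0.2618. B = V − Δ·S = 3.8107.
Check: Δ(0,0)·S0 + B(0,0) = 0.2618 = V0.

(0,0): Delta=-0.0602 Bond=3.8107
(1,0): Delta=-0.3848 Bond=21.6955
(1,1): Delta=0.0000 Bond=0.0000
V0=0.2618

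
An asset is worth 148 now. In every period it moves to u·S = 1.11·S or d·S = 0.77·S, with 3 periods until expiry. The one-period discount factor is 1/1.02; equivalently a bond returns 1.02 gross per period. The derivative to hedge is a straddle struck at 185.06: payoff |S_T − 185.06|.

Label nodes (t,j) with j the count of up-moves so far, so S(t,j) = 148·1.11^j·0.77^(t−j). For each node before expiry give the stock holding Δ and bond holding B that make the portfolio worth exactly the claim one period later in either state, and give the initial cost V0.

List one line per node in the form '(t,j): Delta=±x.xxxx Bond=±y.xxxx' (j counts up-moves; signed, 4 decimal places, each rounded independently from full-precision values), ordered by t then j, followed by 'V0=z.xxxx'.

Risk-neutral probability p* = (R−d)/(u−d) = (1.02−0.77)/(1.11−0.77) = 0.7353.
Terminal values V(3,·): V(3,0)=117.4931, V(3,1)=87.6584, V(3,2)=44.6499, V(3,3)=17.3494
  t=2,j=0: stock 87.7492 → up 97.4016 (V=87.6584), down 67.5669 (V=117.4931). Price 93.6822; hedge Δ=-1.0000, bond B=181.4314.
  t=2,j=1: stock 126.4956 → up 140.4101 (V=44.6499), down 97.4016 (V=87.6584). Price 54.9358; hedge Δ=-1.0000, bond B=181.4314.
  t=2,j=2: stock 182.3508 → up 202.4094 (V=17.3494), down 140.4101 (V=44.6499). Price 24.0941; hedge Δ=-0.4403, bond B=104.3897.
  t=1,j=0: stock 113.9600 → up 126.4956 (V=54.9358), down 87.7492 (V=93.6822). Price 63.9139; hedge Δ=-1.0000, bond B=177.8739.
  t=1,j=1: stock 164.2800 → up 182.3508 (V=24.0941), down 126.4956 (V=54.9358). Price 31.6256; hedge Δ=-0.5522, bond B=122.3363.
  t=0,j=0: stock 148.0000 → up 164.2800 (V=31.6256), down 113.9600 (V=63.9139). Price 39.3848; hedge Δ=-0.6417, bond B=134.3505.
Root portfolio cost Δ·148+B reproduces V0=39.3848.

(0,0): Delta=-0.6417 Bond=134.3505
(1,0): Delta=-1.0000 Bond=177.8739
(1,1): Delta=-0.5522 Bond=122.3363
(2,0): Delta=-1.0000 Bond=181.4314
(2,1): Delta=-1.0000 Bond=181.4314
(2,2): Delta=-0.4403 Bond=104.3897
V0=39.3848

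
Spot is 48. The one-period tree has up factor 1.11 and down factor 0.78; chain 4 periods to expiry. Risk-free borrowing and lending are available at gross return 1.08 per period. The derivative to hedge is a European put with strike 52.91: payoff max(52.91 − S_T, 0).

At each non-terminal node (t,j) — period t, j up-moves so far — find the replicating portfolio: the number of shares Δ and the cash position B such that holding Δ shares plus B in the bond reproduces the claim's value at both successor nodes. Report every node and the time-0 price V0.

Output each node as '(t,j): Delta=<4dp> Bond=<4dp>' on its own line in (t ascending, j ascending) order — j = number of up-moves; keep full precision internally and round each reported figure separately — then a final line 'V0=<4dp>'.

(0,0): Delta=-0.2486 Bond=12.8402
(1,0): Delta=-1.0000 Bond=42.0017
(1,1): Delta=-0.1957 Bond=11.0540
(2,0): Delta=-1.0000 Bond=45.3618
(2,1): Delta=-1.0000 Bond=45.3618
(2,2): Delta=-0.1392 Bond=8.5960
(3,0): Delta=-1.0000 Bond=48.9907
(3,1): Delta=-1.0000 Bond=48.9907
(3,2): Delta=-1.0000 Bond=48.9907
(3,3): Delta=-0.0787 Bond=5.3130
V0=0.9097

Since d<R<u, set p* = (R−d)/(u−d) = 0.9091; price each node as the discounted p*-expectation of its children.
At expiry t=4: V(4,0)=35.1428, V(4,1)=27.6259, V(4,2)=16.9287, V(4,3)=1.7059, V(4,4)=0.0000
  t=3,j=0: stock 22.7785 → up 25.2841 (V=27.6259), down 17.7672 (V=35.1428). Price 26.2122; hedge Δ=-1.0000, bond B=48.9907.
  t=3,j=1: stock 32.4156 → up 35.9813 (V=16.9287), down 25.2841 (V=27.6259). Price 16.5752; hedge Δ=-1.0000, bond B=48.9907.
  t=3,j=2: stock 46.1298 → up 51.2041 (V=1.7059), down 35.9813 (V=16.9287). Price 2.8609; hedge Δ=-1.0000, bond B=48.9907.
  t=3,j=3: stock 65.6463 → up 72.8674 (V=0.0000), down 51.2041 (V=1.7059). Price 0.1436; hedge Δ=-0.0787, bond B=5.3130.
  t=2,j=0: stock 29.2032 → up 32.4156 (V=16.5752), down 22.7785 (V=26.2122). Price 16.1586; hedge Δ=-1.0000, bond B=45.3618.
  t=2,j=1: stock 41.5584 → up 46.1298 (V=2.8609), down 32.4156 (V=16.5752). Price 3.8034; hedge Δ=-1.0000, bond B=45.3618.
  t=2,j=2: stock 59.1408 → up 65.6463 (V=0.1436), down 46.1298 (V=2.8609). Price 0.3617; hedge Δ=-0.1392, bond B=8.5960.
  t=1,j=0: stock 37.4400 → up 41.5584 (V=3.8034), down 29.2032 (V=16.1586). Price 4.5617; hedge Δ=-1.0000, bond B=42.0017.
  t=1,j=1: stock 53.2800 → up 59.1408 (V=0.3617), down 41.5584 (V=3.8034). Price 0.6246; hedge Δ=-0.1957, bond B=11.0540.
  t=0,j=0: stock 48.0000 → up 53.2800 (V=0.6246), down 37.4400 (V=4.5617). Price 0.9097; hedge Δ=-0.2486, bond B=12.8402.
The time-0 hedge costs 0.9097, which is the no-arbitrage price.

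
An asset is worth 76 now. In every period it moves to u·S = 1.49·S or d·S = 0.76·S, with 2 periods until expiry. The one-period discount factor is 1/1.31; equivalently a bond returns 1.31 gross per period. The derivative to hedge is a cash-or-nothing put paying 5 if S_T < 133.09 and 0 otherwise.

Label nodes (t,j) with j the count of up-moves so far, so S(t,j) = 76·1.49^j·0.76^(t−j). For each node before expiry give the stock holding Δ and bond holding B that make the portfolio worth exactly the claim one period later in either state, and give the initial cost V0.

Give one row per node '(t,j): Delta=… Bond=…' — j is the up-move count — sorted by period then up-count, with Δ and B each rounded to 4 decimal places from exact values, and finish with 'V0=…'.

Since d<R<u, set p* = (R−d)/(u−d) = 0.7534; price each node as the discounted p*-expectation of its children.
Terminal payoffs: V(2,0)=5.0000, V(2,1)=5.0000, V(2,2)=0.0000
(1,0): S=57.7600. Δ = (V_up−V_dn)/(S_up−S_dn) = (5.0000−5.0000)/(86.0624−43.8976) = 0.0000. V = [p*·5.0000 + (1−p*)·5.0000]/1.31 = 3.8168. B = V − Δ·S = 3.8168.
(1,1): S=113.2400. Δ = (V_up−V_dn)/(S_up−S_dn) = (0.0000−5.0000)/(168.7276−86.0624) = -0.0605. V = [p*·0.0000 + (1−p*)·5.0000]/1.31 = 0.9411. B = V − Δ·S = 7.7904.
(0,0): S=76.0000. Δ = (V_up−V_dn)/(S_up−S_dn) = (0.9411−3.8168)/(113.2400−57.7600) = -0.0518. V = [p*·0.9411 + (1−p*)·3.8168]/1.31 = 1.2597. B = V − Δ·S = 5.1990.
The time-0 hedge costs 1.2597, which is the no-arbitrage price.

(0,0): Delta=-0.0518 Bond=5.1990
(1,0): Delta=0.0000 Bond=3.8168
(1,1): Delta=-0.0605 Bond=7.7904
V0=1.2597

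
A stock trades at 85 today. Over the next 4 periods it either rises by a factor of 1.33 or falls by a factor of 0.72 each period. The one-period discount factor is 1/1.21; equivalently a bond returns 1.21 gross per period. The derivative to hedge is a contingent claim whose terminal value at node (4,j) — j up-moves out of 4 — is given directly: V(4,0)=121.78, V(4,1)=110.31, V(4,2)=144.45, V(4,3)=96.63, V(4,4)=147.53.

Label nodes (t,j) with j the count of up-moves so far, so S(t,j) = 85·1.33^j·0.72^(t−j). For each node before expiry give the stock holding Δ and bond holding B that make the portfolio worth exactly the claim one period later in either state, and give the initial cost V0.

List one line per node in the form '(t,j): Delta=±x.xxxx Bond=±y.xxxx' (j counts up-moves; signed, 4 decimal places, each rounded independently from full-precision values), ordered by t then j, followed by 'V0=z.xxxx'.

The replicating-portfolio and risk-neutral prices coincide; use p* = (1.21−0.72)/(1.33−0.72) = 0.8033 for the latter.
Terminal payoffs: V(4,0)=121.7800, V(4,1)=110.3100, V(4,2)=144.4500, V(4,3)=96.6300, V(4,4)=147.5300
(3,0): S=31.7261. Δ = (V_up−V_dn)/(S_up−S_dn) = (110.3100−121.7800)/(42.1957−22.8428) = -0.5927. V = [p*·110.3100 + (1−p*)·121.7800]/1.21 = 93.0301. B = V − Δ·S = 111.8334.
(3,1): S=58.6051. Δ = (V_up−V_dn)/(S_up−S_dn) = (144.4500−110.3100)/(77.9448−42.1957) = 0.9550. V = [p*·144.4500 + (1−p*)·110.3100]/1.21 = 113.8297. B = V − Δ·S = 57.8625.
(3,2): S=108.2567. Δ = (V_up−V_dn)/(S_up−S_dn) = (96.6300−144.4500)/(143.9814−77.9448) = -0.7241. V = [p*·96.6300 + (1−p*)·144.4500]/1.21 = 87.6341. B = V − Δ·S = 166.0275.
(3,3): S=199.9741. Δ = (V_up−V_dn)/(S_up−S_dn) = (147.5300−96.6300)/(265.9656−143.9814) = 0.4173. V = [p*·147.5300 + (1−p*)·96.6300]/1.21 = 113.6503. B = V − Δ·S = 30.2077.
(2,0): S=44.0640. Δ = (V_up−V_dn)/(S_up−S_dn) = (113.8297−93.0301)/(58.6051−31.7261) = 0.7738. V = [p*·113.8297 + (1−p*)·93.0301]/1.21 = 90.6925. B = V − Δ·S = 56.5948.
(2,1): S=81.3960. Δ = (V_up−V_dn)/(S_up−S_dn) = (87.6341−113.8297)/(108.2567−58.6051) = -0.5276. V = [p*·87.6341 + (1−p*)·113.8297]/1.21 = 76.6837. B = V − Δ·S = 119.6274.
(2,2): S=150.3565. Δ = (V_up−V_dn)/(S_up−S_dn) = (113.6503−87.6341)/(199.9741−108.2567) = 0.2837. V = [p*·113.6503 + (1−p*)·87.6341]/1.21 = 89.6962. B = V − Δ·S = 47.0466.
(1,0): S=61.2000. Δ = (V_up−V_dn)/(S_up−S_dn) = (76.6837−90.6925)/(81.3960−44.0640) = -0.3752. V = [p*·76.6837 + (1−p*)·90.6925]/1.21 = 65.6525. B = V − Δ·S = 88.6178.
(1,1): S=113.0500. Δ = (V_up−V_dn)/(S_up−S_dn) = (89.6962−76.6837)/(150.3565−81.3960) = 0.1887. V = [p*·89.6962 + (1−p*)·76.6837]/1.21 = 72.0135. B = V − Δ·S = 50.6816.
(0,0): S=85.0000. Δ = (V_up−V_dn)/(S_up−S_dn) = (72.0135−65.6525)/(113.0500−61.2000) = 0.1227. V = [p*·72.0135 + (1−p*)·65.6525]/1.21 = 58.4811. B = V − Δ·S = 48.0533.
Each (Δ,B) replicates both successor values, so the strategy is self-financing and V0 is arbitrage-free.

(0,0): Delta=0.1227 Bond=48.0533
(1,0): Delta=-0.3752 Bond=88.6178
(1,1): Delta=0.1887 Bond=50.6816
(2,0): Delta=0.7738 Bond=56.5948
(2,1): Delta=-0.5276 Bond=119.6274
(2,2): Delta=0.2837 Bond=47.0466
(3,0): Delta=-0.5927 Bond=111.8334
(3,1): Delta=0.9550 Bond=57.8625
(3,2): Delta=-0.7241 Bond=166.0275
(3,3): Delta=0.4173 Bond=30.2077
V0=58.4811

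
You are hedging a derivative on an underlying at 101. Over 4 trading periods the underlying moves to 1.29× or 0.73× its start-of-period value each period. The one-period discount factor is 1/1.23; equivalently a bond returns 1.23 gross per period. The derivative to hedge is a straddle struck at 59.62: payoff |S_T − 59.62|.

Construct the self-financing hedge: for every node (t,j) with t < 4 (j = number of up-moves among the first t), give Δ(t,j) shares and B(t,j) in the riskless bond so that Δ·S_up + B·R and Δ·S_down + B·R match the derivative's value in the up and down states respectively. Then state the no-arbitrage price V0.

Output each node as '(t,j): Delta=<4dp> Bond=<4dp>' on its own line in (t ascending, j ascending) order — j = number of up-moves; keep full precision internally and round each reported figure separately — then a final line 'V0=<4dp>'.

(0,0): Delta=0.9943 Bond=-25.4307
(1,0): Delta=0.9372 Bond=-27.0709
(1,1): Delta=0.9981 Bond=-31.7849
(2,0): Delta=0.4424 Bond=-6.6694
(2,1): Delta=0.9708 Bond=-36.4925
(2,2): Delta=1.0000 Bond=-39.4078
(3,0): Delta=-1.0000 Bond=48.4715
(3,1): Delta=0.5404 Bond=-15.0043
(3,2): Delta=1.0000 Bond=-48.4715
(3,3): Delta=1.0000 Bond=-48.4715
V0=74.9900

Under the risk-neutral measure, an up-move has probability p* = (R−d)/(u−d) = 0.8929 and values discount at R = 1.23.
Terminal values V(4,·): V(4,0)=30.9378, V(4,1)=8.9350, V(4,2)=29.9467, V(4,3)=98.6554, V(4,4)=220.0721
  t=3,j=0: stock 39.2907 → up 50.6850 (V=8.9350), down 28.6822 (V=30.9378). Price 9.1808; hedge Δ=-1.0000, bond B=48.4715.
  t=3,j=1: stock 69.4315 → up 89.5667 (V=29.9467), down 50.6850 (V=8.9350). Price 22.5166; hedge Δ=0.5404, bond B=-15.0043.
  t=3,j=2: stock 122.6941 → up 158.2754 (V=98.6554), down 89.5667 (V=29.9467). Price 74.2225; hedge Δ=1.0000, bond B=-48.4715.
  t=3,j=3: stock 216.8156 → up 279.6921 (V=220.0721), down 158.2754 (V=98.6554). Price 168.3440; hedge Δ=1.0000, bond B=-48.4715.
  t=2,j=0: stock 53.8229 → up 69.4315 (V=22.5166), down 39.2907 (V=9.1808). Price 17.1445; hedge Δ=0.4424, bond B=-6.6694.
  t=2,j=1: stock 95.1117 → up 122.6941 (V=74.2225), down 69.4315 (V=22.5166). Price 55.8395; hedge Δ=0.9708, bond B=-36.4925.
  t=2,j=2: stock 168.0741 → up 216.8156 (V=168.3440), down 122.6941 (V=74.2225). Price 128.6663; hedge Δ=1.0000, bond B=-39.4078.
  t=1,j=0: stock 73.7300 → up 95.1117 (V=55.8395), down 53.8229 (V=17.1445). Price 42.0274; hedge Δ=0.9372, bond B=-27.0709.
  t=1,j=1: stock 130.2900 → up 168.0741 (V=128.6663), down 95.1117 (V=55.8395). Price 98.2630; hedge Δ=0.9981, bond B=-31.7849.
  t=0,j=0: stock 101.0000 → up 130.2900 (V=98.2630), down 73.7300 (V=42.0274). Price 74.9900; hedge Δ=0.9943, bond B=-25.4307.
Each (Δ,B) replicates both successor values, so the strategy is self-financing and V0 is arbitrage-free.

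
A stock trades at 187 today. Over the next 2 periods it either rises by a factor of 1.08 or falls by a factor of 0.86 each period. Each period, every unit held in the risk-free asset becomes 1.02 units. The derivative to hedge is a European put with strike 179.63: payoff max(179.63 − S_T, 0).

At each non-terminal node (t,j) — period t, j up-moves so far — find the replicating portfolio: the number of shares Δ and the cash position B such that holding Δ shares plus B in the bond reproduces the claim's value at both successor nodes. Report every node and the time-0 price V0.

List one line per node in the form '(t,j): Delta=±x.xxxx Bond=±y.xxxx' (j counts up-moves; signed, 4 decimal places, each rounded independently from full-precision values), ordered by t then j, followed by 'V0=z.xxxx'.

(0,0): Delta=-0.3330 Bond=67.4865
(1,0): Delta=-1.0000 Bond=176.1078
(1,1): Delta=-0.1338 Bond=28.6094
V0=5.2209

The replicating-portfolio and risk-neutral prices coincide; use p* = (1.02−0.86)/(1.08−0.86) = 0.7273 for the latter.
Terminal payoffs: V(2,0)=41.3248, V(2,1)=5.9444, V(2,2)=0.0000
Node (1,0) S=160.8200: V=(p*·5.9444+(1−p*)·41.3248)/1.02=15.2878; Δ=(5.9444−41.3248)/(173.6856−138.3052)=-1.0000; B=V−Δ·S=176.1078
Node (1,1) S=201.9600: V=(p*·0.0000+(1−p*)·5.9444)/1.02=1.5894; Δ=(0.0000−5.9444)/(218.1168−173.6856)=-0.1338; B=V−Δ·S=28.6094
Node (0,0) S=187.0000: V=(p*·1.5894+(1−p*)·15.2878)/1.02=5.2209; Δ=(1.5894−15.2878)/(201.9600−160.8200)=-0.3330; B=V−Δ·S=67.4865
Root portfolio cost Δ·187+B reproduces V0=5.2209.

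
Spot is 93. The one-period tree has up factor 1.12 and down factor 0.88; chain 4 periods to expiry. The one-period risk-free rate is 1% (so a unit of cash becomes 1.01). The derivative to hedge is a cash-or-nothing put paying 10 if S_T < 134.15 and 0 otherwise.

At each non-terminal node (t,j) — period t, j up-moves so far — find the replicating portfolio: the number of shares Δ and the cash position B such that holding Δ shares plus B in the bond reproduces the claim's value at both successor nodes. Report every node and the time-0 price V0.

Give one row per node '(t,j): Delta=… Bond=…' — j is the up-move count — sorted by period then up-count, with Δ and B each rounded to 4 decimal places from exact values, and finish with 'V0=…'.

No-arbitrage ⇒ martingale measure with p* = (R−d)/(u−d) = 0.5417.
At expiry t=4: V(4,0)=10.0000, V(4,1)=10.0000, V(4,2)=10.0000, V(4,3)=10.0000, V(4,4)=0.0000
(3,0): S=63.3769. Δ = (V_up−V_dn)/(S_up−S_dn) = (10.0000−10.0000)/(70.9821−55.7717) = 0.0000. V = [p*·10.0000 + (1−p*)·10.0000]/1.01 = 9.9010. B = V − Δ·S = 9.9010.
(3,1): S=80.6615. Δ = (V_up−V_dn)/(S_up−S_dn) = (10.0000−10.0000)/(90.3409−70.9821) = 0.0000. V = [p*·10.0000 + (1−p*)·10.0000]/1.01 = 9.9010. B = V − Δ·S = 9.9010.
(3,2): S=102.6601. Δ = (V_up−V_dn)/(S_up−S_dn) = (10.0000−10.0000)/(114.9793−90.3409) = 0.0000. V = [p*·10.0000 + (1−p*)·10.0000]/1.01 = 9.9010. B = V − Δ·S = 9.9010.
(3,3): S=130.6583. Δ = (V_up−V_dn)/(S_up−S_dn) = (0.0000−10.0000)/(146.3373−114.9793) = -0.3189. V = [p*·0.0000 + (1−p*)·10.0000]/1.01 = 4.5380. B = V − Δ·S = 46.2046.
(2,0): S=72.0192. Δ = (V_up−V_dn)/(S_up−S_dn) = (9.9010−9.9010)/(80.6615−63.3769) = 0.0000. V = [p*·9.9010 + (1−p*)·9.9010]/1.01 = 9.8030. B = V − Δ·S = 9.8030.
(2,1): S=91.6608. Δ = (V_up−V_dn)/(S_up−S_dn) = (9.9010−9.9010)/(102.6601−80.6615) = 0.0000. V = [p*·9.9010 + (1−p*)·9.9010]/1.01 = 9.8030. B = V − Δ·S = 9.8030.
(2,2): S=116.6592. Δ = (V_up−V_dn)/(S_up−S_dn) = (4.5380−9.9010)/(130.6583−102.6601) = -0.1915. V = [p*·4.5380 + (1−p*)·9.9010]/1.01 = 6.9267. B = V − Δ·S = 29.2727.
(1,0): S=81.8400. Δ = (V_up−V_dn)/(S_up−S_dn) = (9.8030−9.8030)/(91.6608−72.0192) = 0.0000. V = [p*·9.8030 + (1−p*)·9.8030]/1.01 = 9.7059. B = V − Δ·S = 9.7059.
(1,1): S=104.1600. Δ = (V_up−V_dn)/(S_up−S_dn) = (6.9267−9.8030)/(116.6592−91.6608) = -0.1151. V = [p*·6.9267 + (1−p*)·9.8030]/1.01 = 8.1634. B = V − Δ·S = 20.1476.
(0,0): S=93.0000. Δ = (V_up−V_dn)/(S_up−S_dn) = (8.1634−9.7059)/(104.1600−81.8400) = -0.0691. V = [p*·8.1634 + (1−p*)·9.7059]/1.01 = 8.7825. B = V − Δ·S = 15.2097.
Root portfolio cost Δ·93+B reproduces V0=8.7825.

(0,0): Delta=-0.0691 Bond=15.2097
(1,0): Delta=0.0000 Bond=9.7059
(1,1): Delta=-0.1151 Bond=20.1476
(2,0): Delta=0.0000 Bond=9.8030
(2,1): Delta=0.0000 Bond=9.8030
(2,2): Delta=-0.1915 Bond=29.2727
(3,0): Delta=0.0000 Bond=9.9010
(3,1): Delta=0.0000 Bond=9.9010
(3,2): Delta=0.0000 Bond=9.9010
(3,3): Delta=-0.3189 Bond=46.2046
V0=8.7825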